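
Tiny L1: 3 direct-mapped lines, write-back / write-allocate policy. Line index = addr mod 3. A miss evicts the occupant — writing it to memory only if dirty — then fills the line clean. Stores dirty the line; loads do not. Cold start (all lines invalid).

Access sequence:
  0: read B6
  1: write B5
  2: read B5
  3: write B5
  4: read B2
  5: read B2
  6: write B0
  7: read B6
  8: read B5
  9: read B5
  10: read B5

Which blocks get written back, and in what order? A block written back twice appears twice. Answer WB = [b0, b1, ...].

WB = [5, 0]

0: R B6 → L0 miss [-]
1: W B5 → L2 miss [D]
2: R B5 → L2 hit [D]
3: W B5 → L2 hit [D]
4: R B2 → L2 miss wb→B5 [-]
5: R B2 → L2 hit [-]
6: W B0 → L0 miss [D]
7: R B6 → L0 miss wb→B0 [-]
8: R B5 → L2 miss [-]
9: R B5 → L2 hit [-]
10: R B5 → L2 hit [-]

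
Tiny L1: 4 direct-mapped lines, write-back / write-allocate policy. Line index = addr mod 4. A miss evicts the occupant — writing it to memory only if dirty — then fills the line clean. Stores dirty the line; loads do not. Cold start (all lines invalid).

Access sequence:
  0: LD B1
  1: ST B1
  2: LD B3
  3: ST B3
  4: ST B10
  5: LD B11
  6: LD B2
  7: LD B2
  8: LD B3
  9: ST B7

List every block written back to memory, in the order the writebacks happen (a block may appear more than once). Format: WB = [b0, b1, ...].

  0 | R B1 → L1 miss [-]
  1 | W B1 → L1 hit [D]
  2 | R B3 → L3 miss [-]
  3 | W B3 → L3 hit [D]
  4 | W B10 → L2 miss [D]
  5 | R B11 → L3 miss wb→B3 [-]
  6 | R B2 → L2 miss wb→B10 [-]
  7 | R B2 → L2 hit [-]
  8 | R B3 → L3 miss [-]
  9 | W B7 → L3 miss [D]

WB = [3, 10]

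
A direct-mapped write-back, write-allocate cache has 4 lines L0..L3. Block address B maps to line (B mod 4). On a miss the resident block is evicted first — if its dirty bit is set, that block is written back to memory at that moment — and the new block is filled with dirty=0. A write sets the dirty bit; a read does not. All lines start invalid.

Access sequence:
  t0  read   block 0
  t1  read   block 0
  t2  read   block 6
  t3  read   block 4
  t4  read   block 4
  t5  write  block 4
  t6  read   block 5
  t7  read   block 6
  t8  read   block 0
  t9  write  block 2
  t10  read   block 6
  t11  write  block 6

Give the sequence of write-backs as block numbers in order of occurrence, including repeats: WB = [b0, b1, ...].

0: R B0 → L0 miss [-]
1: R B0 → L0 hit [-]
2: R B6 → L2 miss [-]
3: R B4 → L0 miss [-]
4: R B4 → L0 hit [-]
5: W B4 → L0 hit [D]
6: R B5 → L1 miss [-]
7: R B6 → L2 hit [-]
8: R B0 → L0 miss wb→B4 [-]
9: W B2 → L2 miss [D]
10: R B6 → L2 miss wb→B2 [-]
11: W B6 → L2 hit [D]

WB = [4, 2]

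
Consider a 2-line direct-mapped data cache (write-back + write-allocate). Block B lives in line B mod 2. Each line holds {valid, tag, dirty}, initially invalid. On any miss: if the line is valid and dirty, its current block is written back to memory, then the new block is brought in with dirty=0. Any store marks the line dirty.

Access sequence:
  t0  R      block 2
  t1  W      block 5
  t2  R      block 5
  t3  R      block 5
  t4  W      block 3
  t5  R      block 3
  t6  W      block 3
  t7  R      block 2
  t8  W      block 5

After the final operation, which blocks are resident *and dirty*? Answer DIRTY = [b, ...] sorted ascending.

DIRTY = [5]

  0 | R B2 → L0 miss [-]
  1 | W B5 → L1 miss [D]
  2 | R B5 → L1 hit [D]
  3 | R B5 → L1 hit [D]
  4 | W B3 → L1 miss wb→B5 [D]
  5 | R B3 → L1 hit [D]
  6 | W B3 → L1 hit [D]
  7 | R B2 → L0 hit [-]
  8 | W B5 → L1 miss wb→B3 [D]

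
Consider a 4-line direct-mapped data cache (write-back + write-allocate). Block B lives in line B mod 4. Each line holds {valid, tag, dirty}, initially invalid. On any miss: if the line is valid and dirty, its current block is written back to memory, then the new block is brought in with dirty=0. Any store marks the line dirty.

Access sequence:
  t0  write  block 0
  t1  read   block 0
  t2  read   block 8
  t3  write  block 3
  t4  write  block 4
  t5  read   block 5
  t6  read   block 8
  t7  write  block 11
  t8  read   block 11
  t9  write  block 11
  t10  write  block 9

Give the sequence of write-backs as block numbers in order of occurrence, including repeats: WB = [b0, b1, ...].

0: W B0 -> L0 miss  d=D]
1: R B0 -> L0 hit  d=D]
2: R B8 -> L0 miss wb->B0  d=-]
3: W B3 -> L3 miss  d=D]
4: W B4 -> L0 miss  d=D]
5: R B5 -> L1 miss  d=-]
6: R B8 -> L0 miss wb->B4  d=-]
7: W B11 -> L3 miss wb->B3  d=D]
8: R B11 -> L3 hit  d=D]
9: W B11 -> L3 hit  d=D]
10: W B9 -> L1 miss  d=D]

WB = [0, 4, 3]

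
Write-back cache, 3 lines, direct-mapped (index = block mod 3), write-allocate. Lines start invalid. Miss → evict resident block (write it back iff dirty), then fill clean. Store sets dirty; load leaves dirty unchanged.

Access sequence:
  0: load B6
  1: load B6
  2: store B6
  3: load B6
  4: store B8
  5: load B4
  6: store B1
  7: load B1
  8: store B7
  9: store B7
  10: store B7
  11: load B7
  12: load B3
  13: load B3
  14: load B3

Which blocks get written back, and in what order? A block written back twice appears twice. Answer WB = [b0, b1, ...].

  0 | R B6 → L0 miss [-]
  1 | R B6 → L0 hit [-]
  2 | W B6 → L0 hit [D]
  3 | R B6 → L0 hit [D]
  4 | W B8 → L2 miss [D]
  5 | R B4 → L1 miss [-]
  6 | W B1 → L1 miss [D]
  7 | R B1 → L1 hit [D]
  8 | W B7 → L1 miss wb→B1 [D]
  9 | W B7 → L1 hit [D]
  10 | W B7 → L1 hit [D]
  11 | R B7 → L1 hit [D]
  12 | R B3 → L0 miss wb→B6 [-]
  13 | R B3 → L0 hit [-]
  14 | R B3 → L0 hit [-]

WB = [1, 6]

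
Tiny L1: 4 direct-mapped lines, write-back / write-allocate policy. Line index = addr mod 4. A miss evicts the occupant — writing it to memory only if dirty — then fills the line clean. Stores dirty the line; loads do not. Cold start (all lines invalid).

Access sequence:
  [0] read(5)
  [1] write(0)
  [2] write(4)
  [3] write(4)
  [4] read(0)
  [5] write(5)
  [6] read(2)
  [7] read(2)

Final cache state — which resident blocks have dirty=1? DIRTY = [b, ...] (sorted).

0: R B5 -> L1 miss  d=-]
1: W B0 -> L0 miss  d=D]
2: W B4 -> L0 miss wb->B0  d=D]
3: W B4 -> L0 hit  d=D]
4: R B0 -> L0 miss wb->B4  d=-]
5: W B5 -> L1 hit  d=D]
6: R B2 -> L2 miss  d=-]
7: R B2 -> L2 hit  d=-]

DIRTY = [5]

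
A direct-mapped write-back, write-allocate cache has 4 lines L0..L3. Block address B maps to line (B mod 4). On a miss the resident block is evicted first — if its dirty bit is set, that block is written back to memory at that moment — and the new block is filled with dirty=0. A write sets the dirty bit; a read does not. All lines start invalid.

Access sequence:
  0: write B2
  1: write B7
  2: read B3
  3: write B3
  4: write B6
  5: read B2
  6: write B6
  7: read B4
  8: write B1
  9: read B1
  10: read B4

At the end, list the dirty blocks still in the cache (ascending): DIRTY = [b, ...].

  0 | W B2 → L2 miss [D]
  1 | W B7 → L3 miss [D]
  2 | R B3 → L3 miss wb→B7 [-]
  3 | W B3 → L3 hit [D]
  4 | W B6 → L2 miss wb→B2 [D]
  5 | R B2 → L2 miss wb→B6 [-]
  6 | W B6 → L2 miss [D]
  7 | R B4 → L0 miss [-]
  8 | W B1 → L1 miss [D]
  9 | R B1 → L1 hit [D]
  10 | R B4 → L0 hit [-]

DIRTY = [1, 3, 6]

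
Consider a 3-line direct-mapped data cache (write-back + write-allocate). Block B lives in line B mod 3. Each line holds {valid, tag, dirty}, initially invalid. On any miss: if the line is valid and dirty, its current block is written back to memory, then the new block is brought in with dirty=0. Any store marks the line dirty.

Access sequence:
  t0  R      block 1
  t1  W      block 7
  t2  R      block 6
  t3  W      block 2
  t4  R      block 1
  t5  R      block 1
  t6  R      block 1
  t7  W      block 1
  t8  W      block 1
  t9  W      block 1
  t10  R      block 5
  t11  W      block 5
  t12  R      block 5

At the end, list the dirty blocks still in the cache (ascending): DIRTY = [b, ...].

  0 | R B1 → L1 miss [-]
  1 | W B7 → L1 miss [D]
  2 | R B6 → L0 miss [-]
  3 | W B2 → L2 miss [D]
  4 | R B1 → L1 miss wb→B7 [-]
  5 | R B1 → L1 hit [-]
  6 | R B1 → L1 hit [-]
  7 | W B1 → L1 hit [D]
  8 | W B1 → L1 hit [D]
  9 | W B1 → L1 hit [D]
  10 | R B5 → L2 miss wb→B2 [-]
  11 | W B5 → L2 hit [D]
  12 | R B5 → L2 hit [D]

DIRTY = [1, 5]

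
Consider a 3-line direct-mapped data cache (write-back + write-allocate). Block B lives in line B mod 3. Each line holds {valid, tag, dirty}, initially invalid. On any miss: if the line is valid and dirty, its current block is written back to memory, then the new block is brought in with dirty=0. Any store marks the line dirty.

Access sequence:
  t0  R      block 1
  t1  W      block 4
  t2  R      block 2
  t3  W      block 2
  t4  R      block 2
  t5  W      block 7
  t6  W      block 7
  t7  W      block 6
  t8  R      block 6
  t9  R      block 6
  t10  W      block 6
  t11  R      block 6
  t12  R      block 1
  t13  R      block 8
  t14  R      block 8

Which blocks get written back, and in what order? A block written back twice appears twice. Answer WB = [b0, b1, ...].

WB = [4, 7, 2]

0: R B1 → L1 miss [-]
1: W B4 → L1 miss [D]
2: R B2 → L2 miss [-]
3: W B2 → L2 hit [D]
4: R B2 → L2 hit [D]
5: W B7 → L1 miss wb→B4 [D]
6: W B7 → L1 hit [D]
7: W B6 → L0 miss [D]
8: R B6 → L0 hit [D]
9: R B6 → L0 hit [D]
10: W B6 → L0 hit [D]
11: R B6 → L0 hit [D]
12: R B1 → L1 miss wb→B7 [-]
13: R B8 → L2 miss wb→B2 [-]
14: R B8 → L2 hit [-]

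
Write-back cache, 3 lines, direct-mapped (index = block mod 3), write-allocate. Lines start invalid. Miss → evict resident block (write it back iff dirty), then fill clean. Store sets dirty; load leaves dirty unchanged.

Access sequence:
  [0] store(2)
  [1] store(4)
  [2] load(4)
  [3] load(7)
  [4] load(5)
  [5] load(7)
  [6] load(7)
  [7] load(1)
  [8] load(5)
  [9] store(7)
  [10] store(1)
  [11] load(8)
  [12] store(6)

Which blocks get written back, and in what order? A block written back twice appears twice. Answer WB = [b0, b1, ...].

WB = [4, 2, 7]

0: W B2 -> L2 miss  d=D]
1: W B4 -> L1 miss  d=D]
2: R B4 -> L1 hit  d=D]
3: R B7 -> L1 miss wb->B4  d=-]
4: R B5 -> L2 miss wb->B2  d=-]
5: R B7 -> L1 hit  d=-]
6: R B7 -> L1 hit  d=-]
7: R B1 -> L1 miss  d=-]
8: R B5 -> L2 hit  d=-]
9: W B7 -> L1 miss  d=D]
10: W B1 -> L1 miss wb->B7  d=D]
11: R B8 -> L2 miss  d=-]
12: W B6 -> L0 miss  d=D]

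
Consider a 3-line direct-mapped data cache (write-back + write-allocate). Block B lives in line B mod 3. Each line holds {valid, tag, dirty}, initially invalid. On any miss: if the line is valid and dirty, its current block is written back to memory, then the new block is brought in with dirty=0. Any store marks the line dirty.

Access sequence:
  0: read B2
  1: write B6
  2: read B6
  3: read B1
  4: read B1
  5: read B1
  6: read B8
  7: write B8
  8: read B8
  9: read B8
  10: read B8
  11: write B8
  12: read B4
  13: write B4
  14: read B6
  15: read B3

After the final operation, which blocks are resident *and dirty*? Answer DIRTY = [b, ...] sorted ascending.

DIRTY = [4, 8]

0: R B2 → L2 miss [-]
1: W B6 → L0 miss [D]
2: R B6 → L0 hit [D]
3: R B1 → L1 miss [-]
4: R B1 → L1 hit [-]
5: R B1 → L1 hit [-]
6: R B8 → L2 miss [-]
7: W B8 → L2 hit [D]
8: R B8 → L2 hit [D]
9: R B8 → L2 hit [D]
10: R B8 → L2 hit [D]
11: W B8 → L2 hit [D]
12: R B4 → L1 miss [-]
13: W B4 → L1 hit [D]
14: R B6 → L0 hit [D]
15: R B3 → L0 miss wb→B6 [-]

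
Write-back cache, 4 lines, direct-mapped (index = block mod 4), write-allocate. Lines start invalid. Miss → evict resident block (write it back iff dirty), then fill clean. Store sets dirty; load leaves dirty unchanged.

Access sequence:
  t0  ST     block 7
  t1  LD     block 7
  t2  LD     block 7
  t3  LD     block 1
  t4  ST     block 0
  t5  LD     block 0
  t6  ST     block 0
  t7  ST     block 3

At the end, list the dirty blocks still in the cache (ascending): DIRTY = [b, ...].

DIRTY = [0, 3]

0: W B7 -> L3 miss  d=D]
1: R B7 -> L3 hit  d=D]
2: R B7 -> L3 hit  d=D]
3: R B1 -> L1 miss  d=-]
4: W B0 -> L0 miss  d=D]
5: R B0 -> L0 hit  d=D]
6: W B0 -> L0 hit  d=D]
7: W B3 -> L3 miss wb->B7  d=D]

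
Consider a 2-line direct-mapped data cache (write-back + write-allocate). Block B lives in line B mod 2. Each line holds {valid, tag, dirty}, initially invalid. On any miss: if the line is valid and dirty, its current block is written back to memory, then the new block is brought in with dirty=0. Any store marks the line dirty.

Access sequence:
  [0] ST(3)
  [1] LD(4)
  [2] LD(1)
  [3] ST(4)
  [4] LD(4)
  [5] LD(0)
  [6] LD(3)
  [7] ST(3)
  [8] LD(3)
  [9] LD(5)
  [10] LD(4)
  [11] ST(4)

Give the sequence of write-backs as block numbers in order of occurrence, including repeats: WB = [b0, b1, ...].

0: W B3 → L1 miss [D]
1: R B4 → L0 miss [-]
2: R B1 → L1 miss wb→B3 [-]
3: W B4 → L0 hit [D]
4: R B4 → L0 hit [D]
5: R B0 → L0 miss wb→B4 [-]
6: R B3 → L1 miss [-]
7: W B3 → L1 hit [D]
8: R B3 → L1 hit [D]
9: R B5 → L1 miss wb→B3 [-]
10: R B4 → L0 miss [-]
11: W B4 → L0 hit [D]

WB = [3, 4, 3]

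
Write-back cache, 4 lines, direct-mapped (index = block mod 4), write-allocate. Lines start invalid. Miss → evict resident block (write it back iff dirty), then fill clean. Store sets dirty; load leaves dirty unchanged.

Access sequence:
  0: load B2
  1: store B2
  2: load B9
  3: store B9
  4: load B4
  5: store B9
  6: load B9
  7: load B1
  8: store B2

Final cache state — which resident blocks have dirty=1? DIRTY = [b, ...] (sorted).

0: R B2 → L2 miss [-]
1: W B2 → L2 hit [D]
2: R B9 → L1 miss [-]
3: W B9 → L1 hit [D]
4: R B4 → L0 miss [-]
5: W B9 → L1 hit [D]
6: R B9 → L1 hit [D]
7: R B1 → L1 miss wb→B9 [-]
8: W B2 → L2 hit [D]

DIRTY = [2]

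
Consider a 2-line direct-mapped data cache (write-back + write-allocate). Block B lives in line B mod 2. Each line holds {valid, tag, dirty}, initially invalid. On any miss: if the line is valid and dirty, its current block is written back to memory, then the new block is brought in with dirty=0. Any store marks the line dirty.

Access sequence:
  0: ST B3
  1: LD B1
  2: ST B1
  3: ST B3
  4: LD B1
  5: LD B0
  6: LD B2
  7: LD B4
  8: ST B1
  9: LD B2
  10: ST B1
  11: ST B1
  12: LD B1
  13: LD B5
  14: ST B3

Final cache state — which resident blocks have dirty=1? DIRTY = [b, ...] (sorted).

DIRTY = [3]

0: W B3 -> L1 miss  d=D]
1: R B1 -> L1 miss wb->B3  d=-]
2: W B1 -> L1 hit  d=D]
3: W B3 -> L1 miss wb->B1  d=D]
4: R B1 -> L1 miss wb->B3  d=-]
5: R B0 -> L0 miss  d=-]
6: R B2 -> L0 miss  d=-]
7: R B4 -> L0 miss  d=-]
8: W B1 -> L1 hit  d=D]
9: R B2 -> L0 miss  d=-]
10: W B1 -> L1 hit  d=D]
11: W B1 -> L1 hit  d=D]
12: R B1 -> L1 hit  d=D]
13: R B5 -> L1 miss wb->B1  d=-]
14: W B3 -> L1 miss  d=D]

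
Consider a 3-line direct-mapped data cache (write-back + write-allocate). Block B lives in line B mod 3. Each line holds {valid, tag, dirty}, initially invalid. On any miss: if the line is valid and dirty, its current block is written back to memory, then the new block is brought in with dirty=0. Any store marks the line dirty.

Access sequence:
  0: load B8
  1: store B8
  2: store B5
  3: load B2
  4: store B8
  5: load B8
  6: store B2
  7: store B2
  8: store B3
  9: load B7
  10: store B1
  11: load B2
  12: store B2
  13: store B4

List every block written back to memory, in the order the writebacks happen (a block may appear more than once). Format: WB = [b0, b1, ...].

0: R B8 -> L2 miss  d=-]
1: W B8 -> L2 hit  d=D]
2: W B5 -> L2 miss wb->B8  d=D]
3: R B2 -> L2 miss wb->B5  d=-]
4: W B8 -> L2 miss  d=D]
5: R B8 -> L2 hit  d=D]
6: W B2 -> L2 miss wb->B8  d=D]
7: W B2 -> L2 hit  d=D]
8: W B3 -> L0 miss  d=D]
9: R B7 -> L1 miss  d=-]
10: W B1 -> L1 miss  d=D]
11: R B2 -> L2 hit  d=D]
12: W B2 -> L2 hit  d=D]
13: W B4 -> L1 miss wb->B1  d=D]

WB = [8, 5, 8, 1]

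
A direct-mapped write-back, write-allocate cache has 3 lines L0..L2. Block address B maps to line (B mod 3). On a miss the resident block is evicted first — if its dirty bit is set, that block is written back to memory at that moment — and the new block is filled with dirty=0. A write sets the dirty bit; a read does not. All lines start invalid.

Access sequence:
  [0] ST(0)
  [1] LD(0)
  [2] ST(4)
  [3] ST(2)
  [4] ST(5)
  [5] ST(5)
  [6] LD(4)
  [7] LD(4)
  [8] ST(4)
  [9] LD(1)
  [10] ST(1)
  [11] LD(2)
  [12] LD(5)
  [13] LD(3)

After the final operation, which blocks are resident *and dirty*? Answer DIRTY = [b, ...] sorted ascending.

0: W B0 → L0 miss [D]
1: R B0 → L0 hit [D]
2: W B4 → L1 miss [D]
3: W B2 → L2 miss [D]
4: W B5 → L2 miss wb→B2 [D]
5: W B5 → L2 hit [D]
6: R B4 → L1 hit [D]
7: R B4 → L1 hit [D]
8: W B4 → L1 hit [D]
9: R B1 → L1 miss wb→B4 [-]
10: W B1 → L1 hit [D]
11: R B2 → L2 miss wb→B5 [-]
12: R B5 → L2 miss [-]
13: R B3 → L0 miss wb→B0 [-]

DIRTY = [1]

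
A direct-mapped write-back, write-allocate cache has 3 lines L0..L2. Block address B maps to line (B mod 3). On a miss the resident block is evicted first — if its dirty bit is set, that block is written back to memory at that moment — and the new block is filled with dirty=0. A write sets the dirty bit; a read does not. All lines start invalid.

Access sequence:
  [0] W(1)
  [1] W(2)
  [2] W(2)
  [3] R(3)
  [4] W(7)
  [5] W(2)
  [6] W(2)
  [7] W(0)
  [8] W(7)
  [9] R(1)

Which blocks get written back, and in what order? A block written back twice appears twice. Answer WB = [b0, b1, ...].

  0 | W B1 → L1 miss [D]
  1 | W B2 → L2 miss [D]
  2 | W B2 → L2 hit [D]
  3 | R B3 → L0 miss [-]
  4 | W B7 → L1 miss wb→B1 [D]
  5 | W B2 → L2 hit [D]
  6 | W B2 → L2 hit [D]
  7 | W B0 → L0 miss [D]
  8 | W B7 → L1 hit [D]
  9 | R B1 → L1 miss wb→B7 [-]

WB = [1, 7]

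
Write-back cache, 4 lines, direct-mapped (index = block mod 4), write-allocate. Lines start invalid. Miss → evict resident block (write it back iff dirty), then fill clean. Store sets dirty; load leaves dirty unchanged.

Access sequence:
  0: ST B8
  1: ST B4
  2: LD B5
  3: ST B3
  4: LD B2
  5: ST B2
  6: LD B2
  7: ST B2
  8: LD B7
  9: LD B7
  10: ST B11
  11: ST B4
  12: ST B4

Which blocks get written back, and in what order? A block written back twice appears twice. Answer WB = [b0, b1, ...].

WB = [8, 3]

  0 | W B8 → L0 miss [D]
  1 | W B4 → L0 miss wb→B8 [D]
  2 | R B5 → L1 miss [-]
  3 | W B3 → L3 miss [D]
  4 | R B2 → L2 miss [-]
  5 | W B2 → L2 hit [D]
  6 | R B2 → L2 hit [D]
  7 | W B2 → L2 hit [D]
  8 | R B7 → L3 miss wb→B3 [-]
  9 | R B7 → L3 hit [-]
  10 | W B11 → L3 miss [D]
  11 | W B4 → L0 hit [D]
  12 | W B4 → L0 hit [D]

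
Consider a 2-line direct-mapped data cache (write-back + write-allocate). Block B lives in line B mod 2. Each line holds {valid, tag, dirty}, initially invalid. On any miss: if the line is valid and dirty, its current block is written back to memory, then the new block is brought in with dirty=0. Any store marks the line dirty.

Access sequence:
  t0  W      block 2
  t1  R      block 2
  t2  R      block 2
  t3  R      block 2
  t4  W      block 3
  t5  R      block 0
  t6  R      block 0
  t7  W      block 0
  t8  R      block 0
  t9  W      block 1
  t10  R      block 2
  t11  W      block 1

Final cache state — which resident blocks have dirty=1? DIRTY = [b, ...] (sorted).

  0 | W B2 → L0 miss [D]
  1 | R B2 → L0 hit [D]
  2 | R B2 → L0 hit [D]
  3 | R B2 → L0 hit [D]
  4 | W B3 → L1 miss [D]
  5 | R B0 → L0 miss wb→B2 [-]
  6 | R B0 → L0 hit [-]
  7 | W B0 → L0 hit [D]
  8 | R B0 → L0 hit [D]
  9 | W B1 → L1 miss wb→B3 [D]
  10 | R B2 → L0 miss wb→B0 [-]
  11 | W B1 → L1 hit [D]

DIRTY = [1]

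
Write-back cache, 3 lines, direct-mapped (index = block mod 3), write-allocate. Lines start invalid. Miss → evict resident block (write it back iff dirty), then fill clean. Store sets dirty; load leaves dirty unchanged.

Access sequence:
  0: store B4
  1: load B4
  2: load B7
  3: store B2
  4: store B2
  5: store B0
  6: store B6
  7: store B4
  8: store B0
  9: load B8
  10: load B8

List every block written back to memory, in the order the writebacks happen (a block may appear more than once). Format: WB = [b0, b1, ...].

WB = [4, 0, 6, 2]

0: W B4 -> L1 miss  d=D]
1: R B4 -> L1 hit  d=D]
2: R B7 -> L1 miss wb->B4  d=-]
3: W B2 -> L2 miss  d=D]
4: W B2 -> L2 hit  d=D]
5: W B0 -> L0 miss  d=D]
6: W B6 -> L0 miss wb->B0  d=D]
7: W B4 -> L1 miss  d=D]
8: W B0 -> L0 miss wb->B6  d=D]
9: R B8 -> L2 miss wb->B2  d=-]
10: R B8 -> L2 hit  d=-]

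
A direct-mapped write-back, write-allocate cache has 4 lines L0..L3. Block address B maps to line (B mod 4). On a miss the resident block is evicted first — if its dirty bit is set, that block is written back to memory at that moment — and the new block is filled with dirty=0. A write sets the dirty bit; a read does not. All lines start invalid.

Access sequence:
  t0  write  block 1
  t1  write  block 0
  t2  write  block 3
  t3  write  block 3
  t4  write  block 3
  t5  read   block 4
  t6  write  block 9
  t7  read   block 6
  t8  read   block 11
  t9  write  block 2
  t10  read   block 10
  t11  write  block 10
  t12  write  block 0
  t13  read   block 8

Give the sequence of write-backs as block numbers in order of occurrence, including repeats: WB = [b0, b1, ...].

0: W B1 -> L1 miss  d=D]
1: W B0 -> L0 miss  d=D]
2: W B3 -> L3 miss  d=D]
3: W B3 -> L3 hit  d=D]
4: W B3 -> L3 hit  d=D]
5: R B4 -> L0 miss wb->B0  d=-]
6: W B9 -> L1 miss wb->B1  d=D]
7: R B6 -> L2 miss  d=-]
8: R B11 -> L3 miss wb->B3  d=-]
9: W B2 -> L2 miss  d=D]
10: R B10 -> L2 miss wb->B2  d=-]
11: W B10 -> L2 hit  d=D]
12: W B0 -> L0 miss  d=D]
13: R B8 -> L0 miss wb->B0  d=-]

WB = [0, 1, 3, 2, 0]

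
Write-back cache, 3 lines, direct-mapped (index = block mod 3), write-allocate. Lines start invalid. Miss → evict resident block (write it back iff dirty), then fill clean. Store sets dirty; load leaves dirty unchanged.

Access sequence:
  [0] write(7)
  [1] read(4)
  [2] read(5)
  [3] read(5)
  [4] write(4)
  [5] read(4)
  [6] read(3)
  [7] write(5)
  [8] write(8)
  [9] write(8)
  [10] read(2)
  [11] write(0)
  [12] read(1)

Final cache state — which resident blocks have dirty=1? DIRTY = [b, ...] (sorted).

DIRTY = [0]

0: W B7 -> L1 miss  d=D]
1: R B4 -> L1 miss wb->B7  d=-]
2: R B5 -> L2 miss  d=-]
3: R B5 -> L2 hit  d=-]
4: W B4 -> L1 hit  d=D]
5: R B4 -> L1 hit  d=D]
6: R B3 -> L0 miss  d=-]
7: W B5 -> L2 hit  d=D]
8: W B8 -> L2 miss wb->B5  d=D]
9: W B8 -> L2 hit  d=D]
10: R B2 -> L2 miss wb->B8  d=-]
11: W B0 -> L0 miss  d=D]
12: R B1 -> L1 miss wb->B4  d=-]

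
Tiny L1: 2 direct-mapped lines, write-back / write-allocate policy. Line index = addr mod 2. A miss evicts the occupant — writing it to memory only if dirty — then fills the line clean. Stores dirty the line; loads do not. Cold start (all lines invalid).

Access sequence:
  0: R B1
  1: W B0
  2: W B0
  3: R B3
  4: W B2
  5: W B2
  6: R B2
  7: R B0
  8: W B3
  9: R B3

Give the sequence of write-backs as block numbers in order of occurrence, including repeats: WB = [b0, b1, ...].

WB = [0, 2]

  0 | R B1 → L1 miss [-]
  1 | W B0 → L0 miss [D]
  2 | W B0 → L0 hit [D]
  3 | R B3 → L1 miss [-]
  4 | W B2 → L0 miss wb→B0 [D]
  5 | W B2 → L0 hit [D]
  6 | R B2 → L0 hit [D]
  7 | R B0 → L0 miss wb→B2 [-]
  8 | W B3 → L1 hit [D]
  9 | R B3 → L1 hit [D]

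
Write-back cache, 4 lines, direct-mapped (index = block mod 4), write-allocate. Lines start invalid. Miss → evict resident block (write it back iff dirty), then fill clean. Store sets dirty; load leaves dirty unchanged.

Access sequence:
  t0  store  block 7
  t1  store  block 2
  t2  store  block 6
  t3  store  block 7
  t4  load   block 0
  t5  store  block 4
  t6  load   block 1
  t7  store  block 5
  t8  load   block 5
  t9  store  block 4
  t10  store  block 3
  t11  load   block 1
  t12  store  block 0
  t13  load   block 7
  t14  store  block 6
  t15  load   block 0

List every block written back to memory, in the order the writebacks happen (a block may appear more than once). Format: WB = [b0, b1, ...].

WB = [2, 7, 5, 4, 3]

0: W B7 → L3 miss [D]
1: W B2 → L2 miss [D]
2: W B6 → L2 miss wb→B2 [D]
3: W B7 → L3 hit [D]
4: R B0 → L0 miss [-]
5: W B4 → L0 miss [D]
6: R B1 → L1 miss [-]
7: W B5 → L1 miss [D]
8: R B5 → L1 hit [D]
9: W B4 → L0 hit [D]
10: W B3 → L3 miss wb→B7 [D]
11: R B1 → L1 miss wb→B5 [-]
12: W B0 → L0 miss wb→B4 [D]
13: R B7 → L3 miss wb→B3 [-]
14: W B6 → L2 hit [D]
15: R B0 → L0 hit [D]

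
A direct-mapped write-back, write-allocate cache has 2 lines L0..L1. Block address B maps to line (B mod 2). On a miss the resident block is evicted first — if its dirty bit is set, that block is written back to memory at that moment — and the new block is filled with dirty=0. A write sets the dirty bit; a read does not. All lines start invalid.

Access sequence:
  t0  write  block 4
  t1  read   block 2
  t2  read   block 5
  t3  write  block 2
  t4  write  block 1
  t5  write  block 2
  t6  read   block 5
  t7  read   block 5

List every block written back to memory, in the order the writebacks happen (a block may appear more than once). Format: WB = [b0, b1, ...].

WB = [4, 1]

0: W B4 → L0 miss [D]
1: R B2 → L0 miss wb→B4 [-]
2: R B5 → L1 miss [-]
3: W B2 → L0 hit [D]
4: W B1 → L1 miss [D]
5: W B2 → L0 hit [D]
6: R B5 → L1 miss wb→B1 [-]
7: R B5 → L1 hit [-]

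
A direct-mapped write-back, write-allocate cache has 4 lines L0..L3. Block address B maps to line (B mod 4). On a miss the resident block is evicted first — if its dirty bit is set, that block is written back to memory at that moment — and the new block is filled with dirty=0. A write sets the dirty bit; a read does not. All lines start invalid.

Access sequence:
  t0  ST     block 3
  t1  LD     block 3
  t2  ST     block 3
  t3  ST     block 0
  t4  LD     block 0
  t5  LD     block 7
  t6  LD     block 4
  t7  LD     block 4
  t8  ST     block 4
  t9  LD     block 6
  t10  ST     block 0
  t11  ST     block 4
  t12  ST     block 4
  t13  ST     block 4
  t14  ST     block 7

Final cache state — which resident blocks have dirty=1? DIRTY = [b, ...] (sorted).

0: W B3 -> L3 miss  d=D]
1: R B3 -> L3 hit  d=D]
2: W B3 -> L3 hit  d=D]
3: W B0 -> L0 miss  d=D]
4: R B0 -> L0 hit  d=D]
5: R B7 -> L3 miss wb->B3  d=-]
6: R B4 -> L0 miss wb->B0  d=-]
7: R B4 -> L0 hit  d=-]
8: W B4 -> L0 hit  d=D]
9: R B6 -> L2 miss  d=-]
10: W B0 -> L0 miss wb->B4  d=D]
11: W B4 -> L0 miss wb->B0  d=D]
12: W B4 -> L0 hit  d=D]
13: W B4 -> L0 hit  d=D]
14: W B7 -> L3 hit  d=D]

DIRTY = [4, 7]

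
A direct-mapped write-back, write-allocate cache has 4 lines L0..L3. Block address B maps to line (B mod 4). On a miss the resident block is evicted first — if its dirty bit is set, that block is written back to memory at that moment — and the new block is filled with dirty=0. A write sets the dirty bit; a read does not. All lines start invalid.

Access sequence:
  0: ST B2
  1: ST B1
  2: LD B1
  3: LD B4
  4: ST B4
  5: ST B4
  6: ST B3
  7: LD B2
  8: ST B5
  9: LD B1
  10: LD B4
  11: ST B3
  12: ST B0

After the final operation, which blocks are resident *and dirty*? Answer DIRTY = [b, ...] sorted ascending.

DIRTY = [0, 2, 3]

  0 | W B2 → L2 miss [D]
  1 | W B1 → L1 miss [D]
  2 | R B1 → L1 hit [D]
  3 | R B4 → L0 miss [-]
  4 | W B4 → L0 hit [D]
  5 | W B4 → L0 hit [D]
  6 | W B3 → L3 miss [D]
  7 | R B2 → L2 hit [D]
  8 | W B5 → L1 miss wb→B1 [D]
  9 | R B1 → L1 miss wb→B5 [-]
  10 | R B4 → L0 hit [D]
  11 | W B3 → L3 hit [D]
  12 | W B0 → L0 miss wb→B4 [D]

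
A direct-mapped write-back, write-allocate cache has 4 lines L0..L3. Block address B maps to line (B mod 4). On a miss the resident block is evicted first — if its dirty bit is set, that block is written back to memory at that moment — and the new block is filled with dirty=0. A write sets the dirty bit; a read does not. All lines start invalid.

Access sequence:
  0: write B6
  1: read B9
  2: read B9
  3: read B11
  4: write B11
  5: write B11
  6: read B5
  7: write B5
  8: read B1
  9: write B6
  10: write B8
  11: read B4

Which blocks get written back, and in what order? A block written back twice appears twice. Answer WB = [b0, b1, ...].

  0 | W B6 → L2 miss [D]
  1 | R B9 → L1 miss [-]
  2 | R B9 → L1 hit [-]
  3 | R B11 → L3 miss [-]
  4 | W B11 → L3 hit [D]
  5 | W B11 → L3 hit [D]
  6 | R B5 → L1 miss [-]
  7 | W B5 → L1 hit [D]
  8 | R B1 → L1 miss wb→B5 [-]
  9 | W B6 → L2 hit [D]
  10 | W B8 → L0 miss [D]
  11 | R B4 → L0 miss wb→B8 [-]

WB = [5, 8]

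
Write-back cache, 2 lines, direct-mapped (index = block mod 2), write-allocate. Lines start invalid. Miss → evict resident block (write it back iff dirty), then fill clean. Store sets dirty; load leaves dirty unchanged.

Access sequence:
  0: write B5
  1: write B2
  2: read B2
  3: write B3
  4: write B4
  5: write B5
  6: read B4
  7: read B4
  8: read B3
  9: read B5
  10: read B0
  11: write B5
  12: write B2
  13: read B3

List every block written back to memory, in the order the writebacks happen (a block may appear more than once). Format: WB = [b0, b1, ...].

WB = [5, 2, 3, 5, 4, 5]

  0 | W B5 → L1 miss [D]
  1 | W B2 → L0 miss [D]
  2 | R B2 → L0 hit [D]
  3 | W B3 → L1 miss wb→B5 [D]
  4 | W B4 → L0 miss wb→B2 [D]
  5 | W B5 → L1 miss wb→B3 [D]
  6 | R B4 → L0 hit [D]
  7 | R B4 → L0 hit [D]
  8 | R B3 → L1 miss wb→B5 [-]
  9 | R B5 → L1 miss [-]
  10 | R B0 → L0 miss wb→B4 [-]
  11 | W B5 → L1 hit [D]
  12 | W B2 → L0 miss [D]
  13 | R B3 → L1 miss wb→B5 [-]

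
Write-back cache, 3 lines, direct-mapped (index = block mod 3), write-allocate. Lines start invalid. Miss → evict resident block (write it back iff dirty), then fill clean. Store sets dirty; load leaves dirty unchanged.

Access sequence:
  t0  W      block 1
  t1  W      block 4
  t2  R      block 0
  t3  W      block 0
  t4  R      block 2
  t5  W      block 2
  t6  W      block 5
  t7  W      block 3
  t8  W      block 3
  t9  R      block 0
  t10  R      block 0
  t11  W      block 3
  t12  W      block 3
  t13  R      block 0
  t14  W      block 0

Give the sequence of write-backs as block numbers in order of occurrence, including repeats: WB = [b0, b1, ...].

0: W B1 -> L1 miss  d=D]
1: W B4 -> L1 miss wb->B1  d=D]
2: R B0 -> L0 miss  d=-]
3: W B0 -> L0 hit  d=D]
4: R B2 -> L2 miss  d=-]
5: W B2 -> L2 hit  d=D]
6: W B5 -> L2 miss wb->B2  d=D]
7: W B3 -> L0 miss wb->B0  d=D]
8: W B3 -> L0 hit  d=D]
9: R B0 -> L0 miss wb->B3  d=-]
10: R B0 -> L0 hit  d=-]
11: W B3 -> L0 miss  d=D]
12: W B3 -> L0 hit  d=D]
13: R B0 -> L0 miss wb->B3  d=-]
14: W B0 -> L0 hit  d=D]

WB = [1, 2, 0, 3, 3]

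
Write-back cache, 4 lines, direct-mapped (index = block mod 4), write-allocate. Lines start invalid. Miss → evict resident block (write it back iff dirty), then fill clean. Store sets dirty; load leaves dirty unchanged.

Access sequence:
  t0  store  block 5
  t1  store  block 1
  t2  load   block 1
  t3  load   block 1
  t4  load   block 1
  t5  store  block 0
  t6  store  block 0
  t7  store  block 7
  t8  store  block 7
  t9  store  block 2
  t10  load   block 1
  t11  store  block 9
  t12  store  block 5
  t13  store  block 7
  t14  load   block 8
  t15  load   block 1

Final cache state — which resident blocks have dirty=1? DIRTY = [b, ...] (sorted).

  0 | W B5 → L1 miss [D]
  1 | W B1 → L1 miss wb→B5 [D]
  2 | R B1 → L1 hit [D]
  3 | R B1 → L1 hit [D]
  4 | R B1 → L1 hit [D]
  5 | W B0 → L0 miss [D]
  6 | W B0 → L0 hit [D]
  7 | W B7 → L3 miss [D]
  8 | W B7 → L3 hit [D]
  9 | W B2 → L2 miss [D]
  10 | R B1 → L1 hit [D]
  11 | W B9 → L1 miss wb→B1 [D]
  12 | W B5 → L1 miss wb→B9 [D]
  13 | W B7 → L3 hit [D]
  14 | R B8 → L0 miss wb→B0 [-]
  15 | R B1 → L1 miss wb→B5 [-]

DIRTY = [2, 7]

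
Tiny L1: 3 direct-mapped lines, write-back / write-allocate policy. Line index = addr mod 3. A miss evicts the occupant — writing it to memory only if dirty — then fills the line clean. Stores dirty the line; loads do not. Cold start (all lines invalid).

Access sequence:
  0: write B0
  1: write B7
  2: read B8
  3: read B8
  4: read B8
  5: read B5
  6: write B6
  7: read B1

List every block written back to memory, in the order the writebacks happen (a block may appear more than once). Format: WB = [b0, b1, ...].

0: W B0 → L0 miss [D]
1: W B7 → L1 miss [D]
2: R B8 → L2 miss [-]
3: R B8 → L2 hit [-]
4: R B8 → L2 hit [-]
5: R B5 → L2 miss [-]
6: W B6 → L0 miss wb→B0 [D]
7: R B1 → L1 miss wb→B7 [-]

WB = [0, 7]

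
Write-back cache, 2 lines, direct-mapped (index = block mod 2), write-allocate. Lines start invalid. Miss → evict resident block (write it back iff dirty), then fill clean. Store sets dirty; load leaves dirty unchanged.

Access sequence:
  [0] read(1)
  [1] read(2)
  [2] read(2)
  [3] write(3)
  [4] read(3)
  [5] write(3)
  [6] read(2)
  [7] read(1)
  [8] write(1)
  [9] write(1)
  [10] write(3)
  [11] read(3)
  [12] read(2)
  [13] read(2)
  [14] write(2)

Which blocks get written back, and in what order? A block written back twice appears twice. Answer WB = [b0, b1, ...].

  0 | R B1 → L1 miss [-]
  1 | R B2 → L0 miss [-]
  2 | R B2 → L0 hit [-]
  3 | W B3 → L1 miss [D]
  4 | R B3 → L1 hit [D]
  5 | W B3 → L1 hit [D]
  6 | R B2 → L0 hit [-]
  7 | R B1 → L1 miss wb→B3 [-]
  8 | W B1 → L1 hit [D]
  9 | W B1 → L1 hit [D]
  10 | W B3 → L1 miss wb→B1 [D]
  11 | R B3 → L1 hit [D]
  12 | R B2 → L0 hit [-]
  13 | R B2 → L0 hit [-]
  14 | W B2 → L0 hit [D]

WB = [3, 1]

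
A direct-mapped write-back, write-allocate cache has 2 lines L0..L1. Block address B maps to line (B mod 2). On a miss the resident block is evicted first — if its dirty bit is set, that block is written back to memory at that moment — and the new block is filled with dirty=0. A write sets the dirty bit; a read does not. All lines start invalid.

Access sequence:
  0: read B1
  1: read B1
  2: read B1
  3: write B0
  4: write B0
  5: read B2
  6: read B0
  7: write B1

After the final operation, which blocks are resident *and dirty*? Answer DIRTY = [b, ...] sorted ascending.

0: R B1 -> L1 miss  d=-]
1: R B1 -> L1 hit  d=-]
2: R B1 -> L1 hit  d=-]
3: W B0 -> L0 miss  d=D]
4: W B0 -> L0 hit  d=D]
5: R B2 -> L0 miss wb->B0  d=-]
6: R B0 -> L0 miss  d=-]
7: W B1 -> L1 hit  d=D]

DIRTY = [1]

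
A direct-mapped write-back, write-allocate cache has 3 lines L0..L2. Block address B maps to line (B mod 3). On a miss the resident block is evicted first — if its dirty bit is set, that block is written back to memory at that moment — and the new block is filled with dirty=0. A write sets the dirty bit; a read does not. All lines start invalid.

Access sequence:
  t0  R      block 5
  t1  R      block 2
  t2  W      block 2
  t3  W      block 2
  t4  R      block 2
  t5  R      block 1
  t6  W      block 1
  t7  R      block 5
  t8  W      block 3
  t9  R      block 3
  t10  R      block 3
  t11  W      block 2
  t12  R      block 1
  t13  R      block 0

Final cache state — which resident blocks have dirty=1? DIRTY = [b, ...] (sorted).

  0 | R B5 → L2 miss [-]
  1 | R B2 → L2 miss [-]
  2 | W B2 → L2 hit [D]
  3 | W B2 → L2 hit [D]
  4 | R B2 → L2 hit [D]
  5 | R B1 → L1 miss [-]
  6 | W B1 → L1 hit [D]
  7 | R B5 → L2 miss wb→B2 [-]
  8 | W B3 → L0 miss [D]
  9 | R B3 → L0 hit [D]
  10 | R B3 → L0 hit [D]
  11 | W B2 → L2 miss [D]
  12 | R B1 → L1 hit [D]
  13 | R B0 → L0 miss wb→B3 [-]

DIRTY = [1, 2]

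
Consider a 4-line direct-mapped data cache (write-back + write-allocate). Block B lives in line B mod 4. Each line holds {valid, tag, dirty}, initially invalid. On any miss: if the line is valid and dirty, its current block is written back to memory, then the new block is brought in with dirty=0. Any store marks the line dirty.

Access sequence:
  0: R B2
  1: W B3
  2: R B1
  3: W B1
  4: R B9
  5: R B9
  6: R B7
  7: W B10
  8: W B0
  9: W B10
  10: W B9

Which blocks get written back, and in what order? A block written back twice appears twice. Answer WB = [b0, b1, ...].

WB = [1, 3]

  0 | R B2 → L2 miss [-]
  1 | W B3 → L3 miss [D]
  2 | R B1 → L1 miss [-]
  3 | W B1 → L1 hit [D]
  4 | R B9 → L1 miss wb→B1 [-]
  5 | R B9 → L1 hit [-]
  6 | R B7 → L3 miss wb→B3 [-]
  7 | W B10 → L2 miss [D]
  8 | W B0 → L0 miss [D]
  9 | W B10 → L2 hit [D]
  10 | W B9 → L1 hit [D]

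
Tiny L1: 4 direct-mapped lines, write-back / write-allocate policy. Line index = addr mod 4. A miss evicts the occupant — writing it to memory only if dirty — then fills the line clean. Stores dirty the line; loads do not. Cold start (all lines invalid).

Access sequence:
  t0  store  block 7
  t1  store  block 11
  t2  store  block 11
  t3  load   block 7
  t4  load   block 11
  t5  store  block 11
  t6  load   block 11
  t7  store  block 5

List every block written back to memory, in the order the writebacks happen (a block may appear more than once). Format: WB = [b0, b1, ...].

0: W B7 -> L3 miss  d=D]
1: W B11 -> L3 miss wb->B7  d=D]
2: W B11 -> L3 hit  d=D]
3: R B7 -> L3 miss wb->B11  d=-]
4: R B11 -> L3 miss  d=-]
5: W B11 -> L3 hit  d=D]
6: R B11 -> L3 hit  d=D]
7: W B5 -> L1 miss  d=D]

WB = [7, 11]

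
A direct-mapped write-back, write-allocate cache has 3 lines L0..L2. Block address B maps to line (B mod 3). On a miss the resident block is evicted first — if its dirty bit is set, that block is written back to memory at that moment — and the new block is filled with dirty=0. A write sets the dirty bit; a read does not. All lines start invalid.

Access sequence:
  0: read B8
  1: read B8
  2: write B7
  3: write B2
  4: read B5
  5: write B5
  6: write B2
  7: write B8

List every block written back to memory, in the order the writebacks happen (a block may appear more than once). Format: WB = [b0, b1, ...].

0: R B8 -> L2 miss  d=-]
1: R B8 -> L2 hit  d=-]
2: W B7 -> L1 miss  d=D]
3: W B2 -> L2 miss  d=D]
4: R B5 -> L2 miss wb->B2  d=-]
5: W B5 -> L2 hit  d=D]
6: W B2 -> L2 miss wb->B5  d=D]
7: W B8 -> L2 miss wb->B2  d=D]

WB = [2, 5, 2]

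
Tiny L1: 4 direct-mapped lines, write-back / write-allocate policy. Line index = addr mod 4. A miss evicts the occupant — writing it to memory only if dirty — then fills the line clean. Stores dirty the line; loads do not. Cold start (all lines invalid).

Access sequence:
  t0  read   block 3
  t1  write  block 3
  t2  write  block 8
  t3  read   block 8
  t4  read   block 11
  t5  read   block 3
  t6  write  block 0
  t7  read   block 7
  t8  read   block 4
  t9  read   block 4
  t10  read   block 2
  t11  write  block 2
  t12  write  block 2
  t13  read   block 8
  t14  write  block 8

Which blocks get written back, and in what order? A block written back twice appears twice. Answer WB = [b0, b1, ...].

0: R B3 → L3 miss [-]
1: W B3 → L3 hit [D]
2: W B8 → L0 miss [D]
3: R B8 → L0 hit [D]
4: R B11 → L3 miss wb→B3 [-]
5: R B3 → L3 miss [-]
6: W B0 → L0 miss wb→B8 [D]
7: R B7 → L3 miss [-]
8: R B4 → L0 miss wb→B0 [-]
9: R B4 → L0 hit [-]
10: R B2 → L2 miss [-]
11: W B2 → L2 hit [D]
12: W B2 → L2 hit [D]
13: R B8 → L0 miss [-]
14: W B8 → L0 hit [D]

WB = [3, 8, 0]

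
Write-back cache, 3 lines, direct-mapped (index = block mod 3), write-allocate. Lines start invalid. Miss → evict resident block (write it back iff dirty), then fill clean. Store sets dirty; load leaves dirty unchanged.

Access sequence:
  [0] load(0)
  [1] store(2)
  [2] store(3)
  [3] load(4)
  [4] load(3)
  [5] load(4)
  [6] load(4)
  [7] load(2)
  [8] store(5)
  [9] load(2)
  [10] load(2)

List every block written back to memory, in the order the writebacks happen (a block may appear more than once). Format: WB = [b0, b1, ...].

0: R B0 → L0 miss [-]
1: W B2 → L2 miss [D]
2: W B3 → L0 miss [D]
3: R B4 → L1 miss [-]
4: R B3 → L0 hit [D]
5: R B4 → L1 hit [-]
6: R B4 → L1 hit [-]
7: R B2 → L2 hit [D]
8: W B5 → L2 miss wb→B2 [D]
9: R B2 → L2 miss wb→B5 [-]
10: R B2 → L2 hit [-]

WB = [2, 5]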